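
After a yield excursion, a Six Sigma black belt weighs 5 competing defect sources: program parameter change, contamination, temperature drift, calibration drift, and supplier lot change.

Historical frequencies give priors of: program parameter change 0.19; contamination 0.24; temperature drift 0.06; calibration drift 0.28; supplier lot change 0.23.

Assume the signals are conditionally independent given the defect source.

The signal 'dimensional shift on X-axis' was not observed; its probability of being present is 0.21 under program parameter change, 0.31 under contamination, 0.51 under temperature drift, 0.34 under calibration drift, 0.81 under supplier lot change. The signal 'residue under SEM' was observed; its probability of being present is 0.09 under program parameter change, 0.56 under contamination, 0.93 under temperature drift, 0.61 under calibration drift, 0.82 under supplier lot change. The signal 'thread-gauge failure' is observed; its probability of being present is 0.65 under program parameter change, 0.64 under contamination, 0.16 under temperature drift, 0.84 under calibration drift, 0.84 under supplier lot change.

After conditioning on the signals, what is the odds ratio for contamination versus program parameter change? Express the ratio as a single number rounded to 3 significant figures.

Posterior odds equal prior odds times the likelihood ratio; only the two competing hypotheses matter (using 1 − P(present | H) for each absent signal).
  contamination: 0.24 × (1 − 0.31) × 0.56 × 0.64 = 0.059351
  program parameter change: 0.19 × (1 − 0.21) × 0.09 × 0.65 = 0.0087808
Posterior odds = 0.059351 / 0.0087808 ≈ 6.76.

6.76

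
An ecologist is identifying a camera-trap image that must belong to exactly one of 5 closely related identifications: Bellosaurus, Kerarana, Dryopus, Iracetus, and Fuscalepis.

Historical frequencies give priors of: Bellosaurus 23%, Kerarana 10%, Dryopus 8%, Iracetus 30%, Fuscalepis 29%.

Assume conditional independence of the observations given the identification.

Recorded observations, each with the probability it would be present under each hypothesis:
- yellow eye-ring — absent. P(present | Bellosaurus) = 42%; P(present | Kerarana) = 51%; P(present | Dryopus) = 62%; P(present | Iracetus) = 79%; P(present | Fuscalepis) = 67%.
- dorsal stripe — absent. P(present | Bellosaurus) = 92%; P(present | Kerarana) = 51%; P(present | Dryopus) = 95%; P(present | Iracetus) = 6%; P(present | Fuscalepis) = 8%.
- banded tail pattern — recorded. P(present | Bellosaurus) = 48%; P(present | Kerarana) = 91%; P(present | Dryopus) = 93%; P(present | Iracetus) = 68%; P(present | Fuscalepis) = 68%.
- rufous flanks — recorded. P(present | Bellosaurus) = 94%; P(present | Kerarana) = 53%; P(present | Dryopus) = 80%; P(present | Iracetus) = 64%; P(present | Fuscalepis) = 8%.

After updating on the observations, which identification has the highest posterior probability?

Iracetus

By Bayes' rule with conditional independence, the unnormalized weight for each hypothesis is prior × ∏ likelihoods (using 1 − P(present | H) for each absent observation):
  Bellosaurus: 0.23 × (1 − 0.42) × (1 − 0.92) × 0.48 × 0.94 = 0.0048152
  Kerarana: 0.10 × (1 − 0.51) × (1 − 0.51) × 0.91 × 0.53 = 0.01158
  Dryopus: 0.08 × (1 − 0.62) × (1 − 0.95) × 0.93 × 0.80 = 0.0011309
  Iracetus: 0.30 × (1 − 0.79) × (1 − 0.06) × 0.68 × 0.64 = 0.025773
  Fuscalepis: 0.29 × (1 − 0.67) × (1 − 0.08) × 0.68 × 0.08 = 0.0047896
The unnormalized weights sum to 0.048088.
P(Bellosaurus | evidence) ≈ 0.0048152 / 0.048088 ≈ 0.100
P(Kerarana | evidence) ≈ 0.01158 / 0.048088 ≈ 0.241
P(Dryopus | evidence) ≈ 0.0011309 / 0.048088 ≈ 0.024
P(Iracetus | evidence) ≈ 0.025773 / 0.048088 ≈ 0.536
P(Fuscalepis | evidence) ≈ 0.0047896 / 0.048088 ≈ 0.100
The largest is 0.536, so Iracetus is most probable.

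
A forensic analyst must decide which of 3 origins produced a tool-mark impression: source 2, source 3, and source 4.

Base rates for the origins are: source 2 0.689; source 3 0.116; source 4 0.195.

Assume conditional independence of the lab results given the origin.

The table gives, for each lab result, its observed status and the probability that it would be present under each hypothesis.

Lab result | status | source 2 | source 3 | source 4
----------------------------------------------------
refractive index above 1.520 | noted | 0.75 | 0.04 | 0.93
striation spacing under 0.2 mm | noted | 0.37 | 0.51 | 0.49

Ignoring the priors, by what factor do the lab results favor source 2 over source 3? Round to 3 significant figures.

13.6

Joint likelihood of the lab result pattern under each hypothesis:
  source 2: 0.75 × 0.37 = 0.2775
  source 3: 0.04 × 0.51 = 0.0204
Bayes factor = 0.2775 / 0.0204 ≈ 13.6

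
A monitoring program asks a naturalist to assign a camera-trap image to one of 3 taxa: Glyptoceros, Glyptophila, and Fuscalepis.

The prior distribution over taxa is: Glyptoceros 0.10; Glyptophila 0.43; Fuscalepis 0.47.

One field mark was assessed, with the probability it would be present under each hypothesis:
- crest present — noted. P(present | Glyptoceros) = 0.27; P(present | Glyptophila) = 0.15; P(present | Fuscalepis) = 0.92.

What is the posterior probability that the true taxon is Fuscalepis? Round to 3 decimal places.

0.825

Multiply each prior by the likelihood of the field mark:
  Glyptoceros: 0.10 × 0.27 = 0.027
  Glyptophila: 0.43 × 0.15 = 0.0645
  Fuscalepis: 0.47 × 0.92 = 0.4324
Normalizing constant Z = 0.027 + 0.0645 + 0.4324 = 0.5239.
P(Fuscalepis | evidence) = 0.4324 / 0.5239 ≈ 0.825.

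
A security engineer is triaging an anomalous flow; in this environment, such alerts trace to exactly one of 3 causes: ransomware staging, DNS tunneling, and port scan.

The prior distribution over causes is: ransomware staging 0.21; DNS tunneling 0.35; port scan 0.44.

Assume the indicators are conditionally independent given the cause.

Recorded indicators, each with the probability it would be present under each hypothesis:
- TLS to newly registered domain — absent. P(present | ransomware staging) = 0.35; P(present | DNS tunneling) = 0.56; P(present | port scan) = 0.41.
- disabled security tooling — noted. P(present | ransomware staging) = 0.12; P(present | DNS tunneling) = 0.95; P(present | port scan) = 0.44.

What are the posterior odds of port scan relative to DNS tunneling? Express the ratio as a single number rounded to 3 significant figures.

0.781

The normalizing constant cancels in an odds ratio, so compute prior × likelihood for the two hypotheses only (using 1 − P(present | H) for each absent indicator):
  port scan: 0.44 × (1 − 0.41) × 0.44 = 0.11422
  DNS tunneling: 0.35 × (1 − 0.56) × 0.95 = 0.1463
Posterior odds = 0.11422 / 0.1463 ≈ 0.781.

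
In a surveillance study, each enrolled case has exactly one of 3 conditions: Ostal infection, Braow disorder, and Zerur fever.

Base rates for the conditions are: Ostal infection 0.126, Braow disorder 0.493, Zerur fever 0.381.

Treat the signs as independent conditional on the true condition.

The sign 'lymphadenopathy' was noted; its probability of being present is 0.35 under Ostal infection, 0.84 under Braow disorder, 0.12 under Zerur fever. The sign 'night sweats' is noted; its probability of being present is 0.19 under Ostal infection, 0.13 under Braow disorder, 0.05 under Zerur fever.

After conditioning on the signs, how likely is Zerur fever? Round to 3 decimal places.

0.035

For each hypothesis, the unnormalized posterior weight is prior × product of the sign likelihoods:
  Ostal infection: 0.126 × 0.35 × 0.19 = 0.008379
  Braow disorder: 0.493 × 0.84 × 0.13 = 0.053836
  Zerur fever: 0.381 × 0.12 × 0.05 = 0.002286
The unnormalized weights sum to 0.064501.
P(Zerur fever | evidence) = 0.002286 / 0.064501 ≈ 0.035.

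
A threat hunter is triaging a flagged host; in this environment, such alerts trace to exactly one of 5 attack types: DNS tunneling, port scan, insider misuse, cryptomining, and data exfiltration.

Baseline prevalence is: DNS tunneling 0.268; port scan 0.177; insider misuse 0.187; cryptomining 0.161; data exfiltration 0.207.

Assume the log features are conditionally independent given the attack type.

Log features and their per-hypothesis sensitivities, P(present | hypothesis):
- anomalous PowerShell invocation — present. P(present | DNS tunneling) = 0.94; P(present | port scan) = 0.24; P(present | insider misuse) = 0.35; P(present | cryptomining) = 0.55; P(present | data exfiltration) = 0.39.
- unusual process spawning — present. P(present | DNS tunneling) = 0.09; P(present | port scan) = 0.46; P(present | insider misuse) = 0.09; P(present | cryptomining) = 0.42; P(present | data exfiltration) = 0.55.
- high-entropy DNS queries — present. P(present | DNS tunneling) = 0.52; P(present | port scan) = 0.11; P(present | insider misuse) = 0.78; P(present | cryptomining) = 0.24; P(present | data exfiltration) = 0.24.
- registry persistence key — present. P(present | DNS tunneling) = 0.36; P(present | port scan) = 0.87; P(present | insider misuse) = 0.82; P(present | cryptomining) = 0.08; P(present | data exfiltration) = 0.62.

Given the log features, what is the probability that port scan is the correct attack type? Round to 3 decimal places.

0.109

By Bayes' rule with conditional independence, the unnormalized weight for each hypothesis is prior × ∏ likelihoods:
  DNS tunneling: 0.268 × 0.94 × 0.09 × 0.52 × 0.36 = 0.0042443
  port scan: 0.177 × 0.24 × 0.46 × 0.11 × 0.87 = 0.0018701
  insider misuse: 0.187 × 0.35 × 0.09 × 0.78 × 0.82 = 0.0037676
  cryptomining: 0.161 × 0.55 × 0.42 × 0.24 × 0.08 = 0.00071407
  data exfiltration: 0.207 × 0.39 × 0.55 × 0.24 × 0.62 = 0.0066069
Marginal likelihood of the evidence = 0.017203.
P(port scan | evidence) = 0.0018701 / 0.017203 ≈ 0.109.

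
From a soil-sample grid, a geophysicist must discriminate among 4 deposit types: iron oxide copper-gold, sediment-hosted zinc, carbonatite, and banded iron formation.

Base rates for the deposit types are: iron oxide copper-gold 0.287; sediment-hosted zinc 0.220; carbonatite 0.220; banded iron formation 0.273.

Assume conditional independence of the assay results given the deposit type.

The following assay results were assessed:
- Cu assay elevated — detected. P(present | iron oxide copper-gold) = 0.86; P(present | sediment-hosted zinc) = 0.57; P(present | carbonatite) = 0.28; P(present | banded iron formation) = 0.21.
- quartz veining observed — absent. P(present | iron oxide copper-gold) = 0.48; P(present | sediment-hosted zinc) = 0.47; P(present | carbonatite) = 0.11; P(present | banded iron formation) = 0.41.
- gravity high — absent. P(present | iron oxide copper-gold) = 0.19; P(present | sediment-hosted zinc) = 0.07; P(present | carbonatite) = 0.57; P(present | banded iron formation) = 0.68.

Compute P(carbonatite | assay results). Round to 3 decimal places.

0.118

Multiply each prior by the joint likelihood of the assay result pattern (using 1 − P(present | H) for each absent assay result):
  iron oxide copper-gold: 0.287 × 0.86 × (1 − 0.48) × (1 − 0.19) = 0.10396
  sediment-hosted zinc: 0.220 × 0.57 × (1 − 0.47) × (1 − 0.07) = 0.06181
  carbonatite: 0.220 × 0.28 × (1 − 0.11) × (1 − 0.57) = 0.023574
  banded iron formation: 0.273 × 0.21 × (1 − 0.41) × (1 − 0.68) = 0.010824
The unnormalized weights sum to 0.20017.
P(carbonatite | evidence) = 0.023574 / 0.20017 ≈ 0.118.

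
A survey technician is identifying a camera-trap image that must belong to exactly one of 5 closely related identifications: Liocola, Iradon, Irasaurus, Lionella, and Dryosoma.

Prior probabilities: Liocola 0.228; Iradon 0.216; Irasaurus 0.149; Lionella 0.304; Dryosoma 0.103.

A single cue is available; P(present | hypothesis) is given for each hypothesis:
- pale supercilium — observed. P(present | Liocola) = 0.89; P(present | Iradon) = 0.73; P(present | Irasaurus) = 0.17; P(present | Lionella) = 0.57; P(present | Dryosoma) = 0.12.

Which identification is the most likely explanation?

Liocola

For each hypothesis, the unnormalized posterior weight is prior × likelihood:
  Liocola: 0.228 × 0.89 = 0.20292
  Iradon: 0.216 × 0.73 = 0.15768
  Irasaurus: 0.149 × 0.17 = 0.02533
  Lionella: 0.304 × 0.57 = 0.17328
  Dryosoma: 0.103 × 0.12 = 0.01236
Marginal likelihood of the evidence = 0.57157.
P(Liocola | evidence) ≈ 0.20292 / 0.57157 ≈ 0.355
P(Iradon | evidence) ≈ 0.15768 / 0.57157 ≈ 0.276
P(Irasaurus | evidence) ≈ 0.02533 / 0.57157 ≈ 0.044
P(Lionella | evidence) ≈ 0.17328 / 0.57157 ≈ 0.303
P(Dryosoma | evidence) ≈ 0.01236 / 0.57157 ≈ 0.022
The largest is 0.355, so Liocola is most probable.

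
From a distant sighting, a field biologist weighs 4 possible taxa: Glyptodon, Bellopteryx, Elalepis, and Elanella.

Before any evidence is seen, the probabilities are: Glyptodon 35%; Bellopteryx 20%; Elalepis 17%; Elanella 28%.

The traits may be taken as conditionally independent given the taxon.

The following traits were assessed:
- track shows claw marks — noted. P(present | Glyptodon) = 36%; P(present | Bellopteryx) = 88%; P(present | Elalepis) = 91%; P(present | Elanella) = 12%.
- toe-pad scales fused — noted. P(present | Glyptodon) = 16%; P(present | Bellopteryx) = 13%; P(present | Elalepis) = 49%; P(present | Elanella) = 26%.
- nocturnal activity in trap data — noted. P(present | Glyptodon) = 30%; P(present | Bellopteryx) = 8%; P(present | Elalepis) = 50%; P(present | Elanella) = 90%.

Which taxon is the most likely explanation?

Elalepis

For each hypothesis, the unnormalized posterior weight is prior × product of the trait likelihoods:
  Glyptodon: 0.35 × 0.36 × 0.16 × 0.30 = 0.006048
  Bellopteryx: 0.20 × 0.88 × 0.13 × 0.08 = 0.0018304
  Elalepis: 0.17 × 0.91 × 0.49 × 0.50 = 0.037901
  Elanella: 0.28 × 0.12 × 0.26 × 0.90 = 0.0078624
The unnormalized weights sum to 0.053642.
P(Glyptodon | evidence) ≈ 0.006048 / 0.053642 ≈ 0.113
P(Bellopteryx | evidence) ≈ 0.0018304 / 0.053642 ≈ 0.034
P(Elalepis | evidence) ≈ 0.037901 / 0.053642 ≈ 0.707
P(Elanella | evidence) ≈ 0.0078624 / 0.053642 ≈ 0.147
The largest is 0.707, so Elalepis is most probable.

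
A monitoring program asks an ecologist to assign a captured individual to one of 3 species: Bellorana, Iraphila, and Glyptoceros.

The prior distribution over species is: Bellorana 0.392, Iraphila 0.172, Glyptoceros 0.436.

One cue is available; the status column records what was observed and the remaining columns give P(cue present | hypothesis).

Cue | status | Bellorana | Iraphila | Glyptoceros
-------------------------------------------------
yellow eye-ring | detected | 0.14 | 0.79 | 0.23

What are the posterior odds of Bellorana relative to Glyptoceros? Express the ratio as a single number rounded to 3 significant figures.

0.547

Unnormalized posterior weight (prior times the cue likelihood) for each of the two hypotheses:
  Bellorana: 0.392 × 0.14 = 0.05488
  Glyptoceros: 0.436 × 0.23 = 0.10028
Odds(Bellorana : Glyptoceros) = 0.05488 / 0.10028 ≈ 0.547.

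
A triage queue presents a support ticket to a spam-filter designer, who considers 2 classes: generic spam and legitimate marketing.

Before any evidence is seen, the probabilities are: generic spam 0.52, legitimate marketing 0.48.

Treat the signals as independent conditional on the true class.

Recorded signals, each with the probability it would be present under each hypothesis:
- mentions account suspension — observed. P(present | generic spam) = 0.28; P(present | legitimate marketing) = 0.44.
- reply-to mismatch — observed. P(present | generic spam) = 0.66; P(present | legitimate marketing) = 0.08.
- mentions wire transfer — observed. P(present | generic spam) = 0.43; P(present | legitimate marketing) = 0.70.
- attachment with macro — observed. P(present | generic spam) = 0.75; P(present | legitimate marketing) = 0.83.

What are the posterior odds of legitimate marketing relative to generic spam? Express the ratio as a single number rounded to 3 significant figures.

Posterior odds equal prior odds times the likelihood ratio; only the two competing hypotheses matter.
  legitimate marketing: 0.48 × 0.44 × 0.08 × 0.70 × 0.83 = 0.0098166
  generic spam: 0.52 × 0.28 × 0.66 × 0.43 × 0.75 = 0.030991
Odds(legitimate marketing : generic spam) = 0.0098166 / 0.030991 ≈ 0.317.

0.317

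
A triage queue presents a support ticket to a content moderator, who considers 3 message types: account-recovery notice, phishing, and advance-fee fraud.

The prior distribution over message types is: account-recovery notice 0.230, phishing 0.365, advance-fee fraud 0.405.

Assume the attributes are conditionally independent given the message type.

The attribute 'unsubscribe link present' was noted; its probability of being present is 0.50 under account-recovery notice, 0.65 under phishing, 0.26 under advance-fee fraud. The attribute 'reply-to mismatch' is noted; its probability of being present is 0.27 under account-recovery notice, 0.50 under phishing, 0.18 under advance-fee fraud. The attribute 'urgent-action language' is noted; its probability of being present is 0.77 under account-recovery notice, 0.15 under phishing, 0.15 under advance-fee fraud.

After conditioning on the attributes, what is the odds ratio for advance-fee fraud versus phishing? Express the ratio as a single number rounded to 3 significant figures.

Unnormalized posterior weight (prior times the attribute likelihoods) for each of the two hypotheses:
  advance-fee fraud: 0.405 × 0.26 × 0.18 × 0.15 = 0.0028431
  phishing: 0.365 × 0.65 × 0.50 × 0.15 = 0.017794
Posterior odds = 0.0028431 / 0.017794 ≈ 0.160.

0.160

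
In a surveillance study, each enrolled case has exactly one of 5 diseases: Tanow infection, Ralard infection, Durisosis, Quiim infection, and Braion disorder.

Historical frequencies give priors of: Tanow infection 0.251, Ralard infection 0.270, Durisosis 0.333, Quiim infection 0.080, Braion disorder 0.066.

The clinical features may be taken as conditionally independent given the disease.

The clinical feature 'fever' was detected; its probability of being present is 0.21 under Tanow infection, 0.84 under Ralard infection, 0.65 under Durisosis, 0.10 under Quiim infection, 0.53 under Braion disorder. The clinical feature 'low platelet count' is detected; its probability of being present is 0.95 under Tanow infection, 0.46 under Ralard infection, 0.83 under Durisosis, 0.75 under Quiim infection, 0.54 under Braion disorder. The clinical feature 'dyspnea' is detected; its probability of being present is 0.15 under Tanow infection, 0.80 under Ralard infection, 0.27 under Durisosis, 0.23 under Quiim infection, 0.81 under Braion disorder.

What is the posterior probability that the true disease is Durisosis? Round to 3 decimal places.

For each hypothesis, the unnormalized posterior weight is prior × product of the clinical feature likelihoods:
  Tanow infection: 0.251 × 0.21 × 0.95 × 0.15 = 0.0075112
  Ralard infection: 0.270 × 0.84 × 0.46 × 0.80 = 0.083462
  Durisosis: 0.333 × 0.65 × 0.83 × 0.27 = 0.048506
  Quiim infection: 0.080 × 0.10 × 0.75 × 0.23 = 0.00138
  Braion disorder: 0.066 × 0.53 × 0.54 × 0.81 = 0.0153
The unnormalized weights sum to 0.15616.
P(Durisosis | evidence) = 0.048506 / 0.15616 ≈ 0.311.

0.311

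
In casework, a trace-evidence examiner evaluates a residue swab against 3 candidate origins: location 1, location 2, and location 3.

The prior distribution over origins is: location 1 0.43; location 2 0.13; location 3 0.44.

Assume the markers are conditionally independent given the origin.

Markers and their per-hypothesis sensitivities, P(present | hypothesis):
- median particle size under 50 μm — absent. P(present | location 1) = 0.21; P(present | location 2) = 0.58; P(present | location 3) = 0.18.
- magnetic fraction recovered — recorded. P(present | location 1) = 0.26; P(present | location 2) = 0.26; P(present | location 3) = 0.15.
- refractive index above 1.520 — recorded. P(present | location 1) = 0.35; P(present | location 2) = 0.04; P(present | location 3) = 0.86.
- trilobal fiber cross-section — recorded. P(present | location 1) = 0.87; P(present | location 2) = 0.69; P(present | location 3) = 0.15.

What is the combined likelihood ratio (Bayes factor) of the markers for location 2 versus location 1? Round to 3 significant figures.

The Bayes factor is the ratio of the joint likelihoods of the marker pattern under the two hypotheses (using 1 − P(present | H) for each absent marker).
  location 2: (1 − 0.58) × 0.26 × 0.04 × 0.69 = 0.0030139
  location 1: (1 − 0.21) × 0.26 × 0.35 × 0.87 = 0.062544
Bayes factor = 0.0030139 / 0.062544 ≈ 0.0482

0.0482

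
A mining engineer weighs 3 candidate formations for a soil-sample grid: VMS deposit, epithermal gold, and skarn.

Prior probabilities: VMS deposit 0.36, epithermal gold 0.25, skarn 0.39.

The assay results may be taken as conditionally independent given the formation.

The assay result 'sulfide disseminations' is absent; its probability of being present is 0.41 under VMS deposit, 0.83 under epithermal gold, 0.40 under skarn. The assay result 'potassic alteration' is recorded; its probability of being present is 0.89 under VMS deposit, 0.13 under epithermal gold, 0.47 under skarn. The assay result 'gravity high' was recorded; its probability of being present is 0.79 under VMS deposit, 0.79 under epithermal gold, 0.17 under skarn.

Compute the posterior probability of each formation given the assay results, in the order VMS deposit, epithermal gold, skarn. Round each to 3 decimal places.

0.866, 0.025, 0.108

Multiply each prior by the joint likelihood of the assay result pattern (using 1 − P(present | H) for each absent assay result):
  VMS deposit: 0.36 × (1 − 0.41) × 0.89 × 0.79 = 0.14934
  epithermal gold: 0.25 × (1 − 0.83) × 0.13 × 0.79 = 0.0043648
  skarn: 0.39 × (1 − 0.40) × 0.47 × 0.17 = 0.018697
Normalizing constant Z = 0.14934 + 0.0043648 + 0.018697 = 0.1724.
P(VMS deposit | evidence) = 0.14934 / 0.1724 ≈ 0.866
P(epithermal gold | evidence) = 0.0043648 / 0.1724 ≈ 0.025
P(skarn | evidence) = 0.018697 / 0.1724 ≈ 0.108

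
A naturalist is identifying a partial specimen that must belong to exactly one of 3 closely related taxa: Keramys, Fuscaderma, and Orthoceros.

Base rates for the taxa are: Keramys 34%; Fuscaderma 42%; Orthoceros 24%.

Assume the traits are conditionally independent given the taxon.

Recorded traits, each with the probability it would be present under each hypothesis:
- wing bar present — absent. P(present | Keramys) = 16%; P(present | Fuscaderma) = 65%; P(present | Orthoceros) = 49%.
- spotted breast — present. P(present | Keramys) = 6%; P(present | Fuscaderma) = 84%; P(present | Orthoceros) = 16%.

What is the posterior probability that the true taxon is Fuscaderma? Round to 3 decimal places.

By Bayes' rule with conditional independence, the unnormalized weight for each hypothesis is prior × ∏ likelihoods (using 1 − P(present | H) for each absent trait):
  Keramys: 0.34 × (1 − 0.16) × 0.06 = 0.017136
  Fuscaderma: 0.42 × (1 − 0.65) × 0.84 = 0.12348
  Orthoceros: 0.24 × (1 − 0.49) × 0.16 = 0.019584
Marginal likelihood of the evidence = 0.1602.
P(Fuscaderma | evidence) = 0.12348 / 0.1602 ≈ 0.771.

0.771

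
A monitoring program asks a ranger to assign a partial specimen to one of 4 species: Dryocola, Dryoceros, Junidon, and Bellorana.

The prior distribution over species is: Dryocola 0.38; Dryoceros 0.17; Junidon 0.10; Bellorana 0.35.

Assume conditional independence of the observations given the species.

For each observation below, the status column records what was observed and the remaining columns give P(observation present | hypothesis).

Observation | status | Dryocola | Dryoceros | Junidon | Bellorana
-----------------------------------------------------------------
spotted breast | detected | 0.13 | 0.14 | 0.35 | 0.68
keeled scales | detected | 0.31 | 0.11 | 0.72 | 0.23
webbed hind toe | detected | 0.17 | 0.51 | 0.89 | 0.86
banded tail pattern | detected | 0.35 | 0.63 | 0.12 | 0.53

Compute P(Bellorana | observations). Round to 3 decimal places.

0.849

Multiply each prior by the joint likelihood of the evidence pattern:
  Dryocola: 0.38 × 0.13 × 0.31 × 0.17 × 0.35 = 0.00091118
  Dryoceros: 0.17 × 0.14 × 0.11 × 0.51 × 0.63 = 0.00084116
  Junidon: 0.10 × 0.35 × 0.72 × 0.89 × 0.12 = 0.0026914
  Bellorana: 0.35 × 0.68 × 0.23 × 0.86 × 0.53 = 0.02495
Normalizing constant Z = 0.00091118 + 0.00084116 + 0.0026914 + 0.02495 = 0.029394.
P(Bellorana | evidence) = 0.02495 / 0.029394 ≈ 0.849.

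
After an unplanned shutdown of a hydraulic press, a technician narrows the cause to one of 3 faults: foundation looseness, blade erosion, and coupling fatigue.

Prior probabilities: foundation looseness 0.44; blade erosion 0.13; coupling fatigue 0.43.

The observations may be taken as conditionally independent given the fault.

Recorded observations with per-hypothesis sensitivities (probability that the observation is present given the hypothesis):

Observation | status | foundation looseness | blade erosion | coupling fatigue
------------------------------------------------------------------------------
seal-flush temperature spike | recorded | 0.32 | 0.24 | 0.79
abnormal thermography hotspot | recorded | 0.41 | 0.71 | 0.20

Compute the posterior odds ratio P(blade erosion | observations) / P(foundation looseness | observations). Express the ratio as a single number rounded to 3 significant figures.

0.384

Unnormalized posterior weight (prior times the observation likelihoods) for each of the two hypotheses:
  blade erosion: 0.13 × 0.24 × 0.71 = 0.022152
  foundation looseness: 0.44 × 0.32 × 0.41 = 0.057728
Posterior odds = 0.022152 / 0.057728 ≈ 0.384.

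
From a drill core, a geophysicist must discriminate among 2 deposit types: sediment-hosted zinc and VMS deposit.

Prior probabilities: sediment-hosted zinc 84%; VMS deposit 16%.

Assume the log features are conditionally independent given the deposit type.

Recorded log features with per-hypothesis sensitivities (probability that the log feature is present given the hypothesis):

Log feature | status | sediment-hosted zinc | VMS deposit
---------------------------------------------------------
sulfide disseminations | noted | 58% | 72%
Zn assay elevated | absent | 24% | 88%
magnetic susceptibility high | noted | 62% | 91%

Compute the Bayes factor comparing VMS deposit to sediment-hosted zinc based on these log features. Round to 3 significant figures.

Joint likelihood of the log feature pattern under each hypothesis (using 1 − P(present | H) for each absent log feature):
  VMS deposit: 0.72 × (1 − 0.88) × 0.91 = 0.078624
  sediment-hosted zinc: 0.58 × (1 − 0.24) × 0.62 = 0.2733
Bayes factor = 0.078624 / 0.2733 ≈ 0.288

0.288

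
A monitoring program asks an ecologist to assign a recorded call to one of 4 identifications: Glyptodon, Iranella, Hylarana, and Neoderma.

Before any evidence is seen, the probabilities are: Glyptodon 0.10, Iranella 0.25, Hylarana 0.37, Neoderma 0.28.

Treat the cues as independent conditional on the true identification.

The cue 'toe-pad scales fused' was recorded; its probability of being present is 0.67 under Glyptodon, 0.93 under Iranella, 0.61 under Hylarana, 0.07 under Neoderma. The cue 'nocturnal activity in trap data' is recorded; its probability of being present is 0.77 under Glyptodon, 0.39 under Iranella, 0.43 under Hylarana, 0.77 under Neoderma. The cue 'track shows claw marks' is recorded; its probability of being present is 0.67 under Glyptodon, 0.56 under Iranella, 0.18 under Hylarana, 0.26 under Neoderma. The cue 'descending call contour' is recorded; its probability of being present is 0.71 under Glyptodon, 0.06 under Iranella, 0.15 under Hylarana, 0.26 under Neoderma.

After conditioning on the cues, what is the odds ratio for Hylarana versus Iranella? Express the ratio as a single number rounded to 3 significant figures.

Unnormalized posterior weight (prior times the cue likelihoods) for each of the two hypotheses:
  Hylarana: 0.37 × 0.61 × 0.43 × 0.18 × 0.15 = 0.0026204
  Iranella: 0.25 × 0.93 × 0.39 × 0.56 × 0.06 = 0.0030467
Odds(Hylarana : Iranella) = 0.0026204 / 0.0030467 ≈ 0.860.

0.860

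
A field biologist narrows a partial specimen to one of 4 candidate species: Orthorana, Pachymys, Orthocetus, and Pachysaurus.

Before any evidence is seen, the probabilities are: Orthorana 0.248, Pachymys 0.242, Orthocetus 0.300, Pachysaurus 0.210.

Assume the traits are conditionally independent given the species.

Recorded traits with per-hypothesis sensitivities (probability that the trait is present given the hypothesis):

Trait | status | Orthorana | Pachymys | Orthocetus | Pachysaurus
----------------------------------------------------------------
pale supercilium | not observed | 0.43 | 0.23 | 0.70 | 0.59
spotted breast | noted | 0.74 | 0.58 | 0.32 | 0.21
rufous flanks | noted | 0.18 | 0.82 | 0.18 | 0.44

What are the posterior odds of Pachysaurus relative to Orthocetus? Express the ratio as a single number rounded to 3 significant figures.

1.53

Unnormalized posterior weight (prior times the trait likelihoods) for each of the two hypotheses (using 1 − P(present | H) for each absent trait):
  Pachysaurus: 0.210 × (1 − 0.59) × 0.21 × 0.44 = 0.0079556
  Orthocetus: 0.300 × (1 − 0.70) × 0.32 × 0.18 = 0.005184
Posterior odds = 0.0079556 / 0.005184 ≈ 1.53.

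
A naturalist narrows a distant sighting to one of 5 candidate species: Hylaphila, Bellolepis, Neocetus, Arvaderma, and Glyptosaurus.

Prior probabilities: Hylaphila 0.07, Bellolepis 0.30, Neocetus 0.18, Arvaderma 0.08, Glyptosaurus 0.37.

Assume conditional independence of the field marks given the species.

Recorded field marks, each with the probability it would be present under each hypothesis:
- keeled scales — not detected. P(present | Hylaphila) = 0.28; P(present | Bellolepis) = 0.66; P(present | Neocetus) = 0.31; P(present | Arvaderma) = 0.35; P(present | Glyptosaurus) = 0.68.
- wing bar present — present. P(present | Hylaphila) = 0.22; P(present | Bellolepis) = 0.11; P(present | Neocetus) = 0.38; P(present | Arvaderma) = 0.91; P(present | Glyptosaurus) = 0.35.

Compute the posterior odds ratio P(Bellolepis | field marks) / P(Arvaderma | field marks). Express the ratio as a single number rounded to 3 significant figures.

Posterior odds equal prior odds times the likelihood ratio; only the two competing hypotheses matter (using 1 − P(present | H) for each absent field mark).
  Bellolepis: 0.30 × (1 − 0.66) × 0.11 = 0.01122
  Arvaderma: 0.08 × (1 − 0.35) × 0.91 = 0.04732
Odds(Bellolepis : Arvaderma) = 0.01122 / 0.04732 ≈ 0.237.

0.237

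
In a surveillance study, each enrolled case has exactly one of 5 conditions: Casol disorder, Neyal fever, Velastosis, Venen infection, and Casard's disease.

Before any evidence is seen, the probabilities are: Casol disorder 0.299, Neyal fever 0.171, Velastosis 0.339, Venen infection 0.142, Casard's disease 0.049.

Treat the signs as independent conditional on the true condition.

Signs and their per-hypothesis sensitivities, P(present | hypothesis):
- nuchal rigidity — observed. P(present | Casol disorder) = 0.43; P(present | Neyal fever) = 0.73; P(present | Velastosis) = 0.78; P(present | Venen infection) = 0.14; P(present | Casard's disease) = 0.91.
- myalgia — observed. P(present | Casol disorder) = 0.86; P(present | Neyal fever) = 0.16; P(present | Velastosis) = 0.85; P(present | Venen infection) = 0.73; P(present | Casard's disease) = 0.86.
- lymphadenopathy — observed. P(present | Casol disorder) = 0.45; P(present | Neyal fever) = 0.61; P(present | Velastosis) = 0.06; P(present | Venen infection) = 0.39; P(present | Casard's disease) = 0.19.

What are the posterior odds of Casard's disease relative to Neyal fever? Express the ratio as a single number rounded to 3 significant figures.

0.598

Posterior odds equal prior odds times the likelihood ratio; only the two competing hypotheses matter.
  Casard's disease: 0.049 × 0.91 × 0.86 × 0.19 = 0.007286
  Neyal fever: 0.171 × 0.73 × 0.16 × 0.61 = 0.012183
Posterior odds = 0.007286 / 0.012183 ≈ 0.598.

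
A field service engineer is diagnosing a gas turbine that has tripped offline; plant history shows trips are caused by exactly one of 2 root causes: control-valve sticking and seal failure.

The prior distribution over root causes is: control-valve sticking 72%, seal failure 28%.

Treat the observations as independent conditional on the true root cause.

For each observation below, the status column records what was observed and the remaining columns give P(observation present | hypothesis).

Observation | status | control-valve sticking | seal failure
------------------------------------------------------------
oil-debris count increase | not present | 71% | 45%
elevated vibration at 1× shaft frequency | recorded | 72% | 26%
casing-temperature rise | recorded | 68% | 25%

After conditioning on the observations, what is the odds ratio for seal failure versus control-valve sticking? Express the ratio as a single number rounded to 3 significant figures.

0.0979

Posterior odds equal prior odds times the likelihood ratio; only the two competing hypotheses matter (using 1 − P(present | H) for each absent observation).
  seal failure: 0.28 × (1 − 0.45) × 0.26 × 0.25 = 0.01001
  control-valve sticking: 0.72 × (1 − 0.71) × 0.72 × 0.68 = 0.10223
Posterior odds = 0.01001 / 0.10223 ≈ 0.0979.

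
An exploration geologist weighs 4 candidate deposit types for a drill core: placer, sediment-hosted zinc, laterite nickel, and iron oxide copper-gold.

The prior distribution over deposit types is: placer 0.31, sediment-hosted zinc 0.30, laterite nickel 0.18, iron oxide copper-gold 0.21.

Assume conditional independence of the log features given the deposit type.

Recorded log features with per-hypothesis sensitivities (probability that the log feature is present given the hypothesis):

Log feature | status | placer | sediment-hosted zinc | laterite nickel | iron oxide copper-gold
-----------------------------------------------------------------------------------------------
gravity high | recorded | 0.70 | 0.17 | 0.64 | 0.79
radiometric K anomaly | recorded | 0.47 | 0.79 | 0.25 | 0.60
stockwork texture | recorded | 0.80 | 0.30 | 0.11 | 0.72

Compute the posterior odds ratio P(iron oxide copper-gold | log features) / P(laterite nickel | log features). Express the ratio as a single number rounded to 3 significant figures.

22.6

The normalizing constant cancels in an odds ratio, so compute prior × likelihood for the two hypotheses only:
  iron oxide copper-gold: 0.21 × 0.79 × 0.60 × 0.72 = 0.071669
  laterite nickel: 0.18 × 0.64 × 0.25 × 0.11 = 0.003168
Posterior odds = 0.071669 / 0.003168 ≈ 22.6.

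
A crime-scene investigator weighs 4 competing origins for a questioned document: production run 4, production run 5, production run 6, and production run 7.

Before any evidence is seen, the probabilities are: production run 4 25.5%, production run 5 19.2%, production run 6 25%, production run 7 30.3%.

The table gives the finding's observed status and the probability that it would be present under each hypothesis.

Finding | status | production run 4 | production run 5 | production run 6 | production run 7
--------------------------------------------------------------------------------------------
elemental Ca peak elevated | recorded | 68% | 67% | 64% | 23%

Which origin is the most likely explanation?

Multiply each prior by the likelihood of the finding:
  production run 4: 0.255 × 0.68 = 0.1734
  production run 5: 0.192 × 0.67 = 0.12864
  production run 6: 0.250 × 0.64 = 0.16
  production run 7: 0.303 × 0.23 = 0.06969
Normalizing constant Z = 0.1734 + 0.12864 + 0.16 + 0.06969 = 0.53173.
P(production run 4 | evidence) ≈ 0.1734 / 0.53173 ≈ 0.326
P(production run 5 | evidence) ≈ 0.12864 / 0.53173 ≈ 0.242
P(production run 6 | evidence) ≈ 0.16 / 0.53173 ≈ 0.301
P(production run 7 | evidence) ≈ 0.06969 / 0.53173 ≈ 0.131
The largest is 0.326, so production run 4 is most probable.

production run 4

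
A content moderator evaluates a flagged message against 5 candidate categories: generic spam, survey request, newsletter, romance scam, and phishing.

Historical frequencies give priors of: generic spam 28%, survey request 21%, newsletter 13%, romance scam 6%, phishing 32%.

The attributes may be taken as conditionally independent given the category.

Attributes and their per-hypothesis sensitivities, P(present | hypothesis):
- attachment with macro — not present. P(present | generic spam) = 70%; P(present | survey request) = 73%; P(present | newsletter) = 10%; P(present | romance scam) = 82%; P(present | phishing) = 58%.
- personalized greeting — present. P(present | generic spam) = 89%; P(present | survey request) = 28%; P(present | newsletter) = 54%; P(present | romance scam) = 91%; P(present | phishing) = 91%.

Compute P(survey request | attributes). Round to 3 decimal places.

By Bayes' rule with conditional independence, the unnormalized weight for each hypothesis is prior × ∏ likelihoods (using 1 − P(present | H) for each absent attribute):
  generic spam: 0.28 × (1 − 0.70) × 0.89 = 0.07476
  survey request: 0.21 × (1 − 0.73) × 0.28 = 0.015876
  newsletter: 0.13 × (1 − 0.10) × 0.54 = 0.06318
  romance scam: 0.06 × (1 − 0.82) × 0.91 = 0.009828
  phishing: 0.32 × (1 − 0.58) × 0.91 = 0.1223
Marginal likelihood of the evidence = 0.28595.
P(survey request | evidence) = 0.015876 / 0.28595 ≈ 0.056.

0.056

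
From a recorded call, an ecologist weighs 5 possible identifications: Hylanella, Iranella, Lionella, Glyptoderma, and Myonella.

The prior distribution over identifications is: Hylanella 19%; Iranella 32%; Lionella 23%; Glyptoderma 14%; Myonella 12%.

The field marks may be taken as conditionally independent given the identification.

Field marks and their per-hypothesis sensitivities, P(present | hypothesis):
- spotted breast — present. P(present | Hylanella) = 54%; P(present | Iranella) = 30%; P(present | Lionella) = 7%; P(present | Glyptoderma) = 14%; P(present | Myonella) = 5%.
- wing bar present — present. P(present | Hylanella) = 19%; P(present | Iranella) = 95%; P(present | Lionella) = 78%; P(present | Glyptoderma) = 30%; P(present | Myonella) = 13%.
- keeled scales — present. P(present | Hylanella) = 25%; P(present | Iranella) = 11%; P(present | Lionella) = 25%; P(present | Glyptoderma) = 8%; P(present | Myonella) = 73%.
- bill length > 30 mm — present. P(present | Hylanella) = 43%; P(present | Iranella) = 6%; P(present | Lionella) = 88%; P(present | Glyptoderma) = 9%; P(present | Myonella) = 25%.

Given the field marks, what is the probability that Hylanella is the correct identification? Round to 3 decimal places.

0.371

Multiply each prior by the joint likelihood of the field mark pattern:
  Hylanella: 0.19 × 0.54 × 0.19 × 0.25 × 0.43 = 0.0020956
  Iranella: 0.32 × 0.30 × 0.95 × 0.11 × 0.06 = 0.00060192
  Lionella: 0.23 × 0.07 × 0.78 × 0.25 × 0.88 = 0.0027628
  Glyptoderma: 0.14 × 0.14 × 0.30 × 0.08 × 0.09 = 4.2336e-05
  Myonella: 0.12 × 0.05 × 0.13 × 0.73 × 0.25 = 0.00014235
Normalizing constant Z = 0.0020956 + 0.00060192 + 0.0027628 + 4.2336e-05 + 0.00014235 = 0.005645.
P(Hylanella | evidence) = 0.0020956 / 0.005645 ≈ 0.371.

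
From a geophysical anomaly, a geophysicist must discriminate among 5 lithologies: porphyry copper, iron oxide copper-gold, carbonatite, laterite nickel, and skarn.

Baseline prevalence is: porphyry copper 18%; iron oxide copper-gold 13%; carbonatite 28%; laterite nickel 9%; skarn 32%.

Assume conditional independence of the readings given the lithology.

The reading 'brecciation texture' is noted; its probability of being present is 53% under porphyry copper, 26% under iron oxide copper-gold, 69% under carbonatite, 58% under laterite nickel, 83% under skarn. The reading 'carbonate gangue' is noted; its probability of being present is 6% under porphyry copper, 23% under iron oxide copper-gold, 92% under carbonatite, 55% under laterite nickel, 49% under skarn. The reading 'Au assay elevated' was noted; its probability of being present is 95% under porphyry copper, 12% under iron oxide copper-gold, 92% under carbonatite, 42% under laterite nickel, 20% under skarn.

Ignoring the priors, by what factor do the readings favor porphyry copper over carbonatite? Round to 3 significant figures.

The Bayes factor is the ratio of the joint likelihoods of the reading pattern under the two hypotheses.
  porphyry copper: 0.53 × 0.06 × 0.95 = 0.03021
  carbonatite: 0.69 × 0.92 × 0.92 = 0.58402
Bayes factor = 0.03021 / 0.58402 ≈ 0.0517

0.0517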